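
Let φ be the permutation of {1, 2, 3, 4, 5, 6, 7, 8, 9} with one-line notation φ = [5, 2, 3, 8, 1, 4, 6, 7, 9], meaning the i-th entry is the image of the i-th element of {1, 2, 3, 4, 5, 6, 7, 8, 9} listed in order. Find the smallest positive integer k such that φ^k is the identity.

4

Writing φ as disjoint cycles, the cycle lengths are 4, 2, 1, 1, 1.
The order is lcm(4, 2) = 4.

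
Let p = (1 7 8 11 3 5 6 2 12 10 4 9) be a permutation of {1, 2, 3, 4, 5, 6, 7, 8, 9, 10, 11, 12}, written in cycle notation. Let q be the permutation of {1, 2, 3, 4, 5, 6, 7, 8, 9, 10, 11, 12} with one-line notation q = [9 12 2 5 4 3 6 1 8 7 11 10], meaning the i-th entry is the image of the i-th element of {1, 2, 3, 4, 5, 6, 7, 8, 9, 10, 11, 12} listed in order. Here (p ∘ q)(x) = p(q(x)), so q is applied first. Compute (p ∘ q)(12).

4

First apply q: q(12) = 10, then p(10) = 4. Thus (p ∘ q)(12) = 4.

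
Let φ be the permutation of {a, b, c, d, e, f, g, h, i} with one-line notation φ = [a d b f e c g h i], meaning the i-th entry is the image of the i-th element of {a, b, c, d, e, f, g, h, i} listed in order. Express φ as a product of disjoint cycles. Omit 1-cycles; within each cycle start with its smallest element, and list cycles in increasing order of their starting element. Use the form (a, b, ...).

(b, d, f, c)

Start at b and follow images: b → d → f → c → b, giving the cycle (b, d, f, c).
Continuing from each remaining unvisited element yields (b, d, f, c).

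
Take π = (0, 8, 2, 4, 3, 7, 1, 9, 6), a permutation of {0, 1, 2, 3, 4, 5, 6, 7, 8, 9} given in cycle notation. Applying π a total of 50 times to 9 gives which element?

4

9 lies in the 9-cycle (0, 8, 2, 4, 3, 7, 1, 9, 6).
On a 9-cycle, π^9 is the identity, so π^50 = π^5 there (50 ≡ 5 mod 9).
Advancing 5 steps from 9: 9 → 6 → 0 → 8 → 2 → 4.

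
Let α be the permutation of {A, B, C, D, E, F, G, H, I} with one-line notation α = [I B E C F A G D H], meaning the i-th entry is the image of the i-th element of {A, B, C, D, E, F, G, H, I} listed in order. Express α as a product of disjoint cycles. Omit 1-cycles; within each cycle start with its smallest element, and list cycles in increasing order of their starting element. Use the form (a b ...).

(A I H D C E F)

Iterating α from A gives A → I → H → D → C → E → F → A; that is the 7-cycle (A I H D C E F).
Repeating from the next unused element and collecting all non-trivial cycles gives (A I H D C E F).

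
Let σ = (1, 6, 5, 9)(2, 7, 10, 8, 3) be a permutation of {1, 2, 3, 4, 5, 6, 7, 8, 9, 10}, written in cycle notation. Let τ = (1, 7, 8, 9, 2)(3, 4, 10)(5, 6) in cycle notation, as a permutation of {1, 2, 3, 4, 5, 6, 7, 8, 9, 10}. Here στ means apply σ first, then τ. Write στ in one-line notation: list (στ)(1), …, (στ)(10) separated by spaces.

5 8 1 10 2 6 3 4 7 9

For each element, apply σ then τ: 1 → 6 → 5; 2 → 7 → 8; 3 → 2 → 1; 4 → 4 → 10; 5 → 9 → 2; 6 → 5 → 6; 7 → 10 → 3; 8 → 3 → 4; 9 → 1 → 7; 10 → 8 → 9.
So στ in one-line form is 5 8 1 10 2 6 3 4 7 9.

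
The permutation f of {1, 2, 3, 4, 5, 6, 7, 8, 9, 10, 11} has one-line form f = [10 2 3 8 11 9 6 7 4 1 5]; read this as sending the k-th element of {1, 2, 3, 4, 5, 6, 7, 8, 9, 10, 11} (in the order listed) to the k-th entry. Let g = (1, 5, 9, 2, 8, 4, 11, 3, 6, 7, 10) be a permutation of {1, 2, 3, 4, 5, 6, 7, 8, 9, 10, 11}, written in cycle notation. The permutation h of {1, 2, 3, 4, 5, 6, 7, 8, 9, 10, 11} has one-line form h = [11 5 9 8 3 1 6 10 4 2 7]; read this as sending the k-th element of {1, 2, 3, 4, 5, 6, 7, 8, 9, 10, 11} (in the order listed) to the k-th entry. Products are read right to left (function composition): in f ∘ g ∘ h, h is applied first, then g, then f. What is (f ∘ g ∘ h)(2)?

Apply the permutations in order: h(2) = 5, then g(5) = 9, then f(9) = 4. So (f ∘ g ∘ h)(2) = 4.

4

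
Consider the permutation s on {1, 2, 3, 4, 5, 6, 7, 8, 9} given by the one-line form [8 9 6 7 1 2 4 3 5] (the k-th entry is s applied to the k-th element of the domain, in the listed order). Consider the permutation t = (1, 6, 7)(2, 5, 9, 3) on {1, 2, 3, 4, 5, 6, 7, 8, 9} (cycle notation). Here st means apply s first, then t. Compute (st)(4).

1

(st)(4) = t(s(4)). s(4) = 7, then t(7) = 1. So (st)(4) = 1.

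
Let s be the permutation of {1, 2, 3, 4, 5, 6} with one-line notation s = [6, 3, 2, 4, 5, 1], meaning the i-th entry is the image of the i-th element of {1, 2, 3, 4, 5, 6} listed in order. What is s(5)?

5

5 is element number 5 of the domain, and entry number 5 of the one-line form is 5, so s(5) = 5.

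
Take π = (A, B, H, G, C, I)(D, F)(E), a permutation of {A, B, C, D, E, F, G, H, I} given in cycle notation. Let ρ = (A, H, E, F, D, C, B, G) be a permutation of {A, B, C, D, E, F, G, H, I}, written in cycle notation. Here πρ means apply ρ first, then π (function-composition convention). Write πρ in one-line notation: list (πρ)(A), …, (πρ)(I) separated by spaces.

Chase each element through ρ then π: A → H → G; B → G → C; C → B → H; D → C → I; E → F → D; F → D → F; G → A → B; H → E → E; I → I → A.
So πρ in one-line form is G C H I D F B E A.

G C H I D F B E A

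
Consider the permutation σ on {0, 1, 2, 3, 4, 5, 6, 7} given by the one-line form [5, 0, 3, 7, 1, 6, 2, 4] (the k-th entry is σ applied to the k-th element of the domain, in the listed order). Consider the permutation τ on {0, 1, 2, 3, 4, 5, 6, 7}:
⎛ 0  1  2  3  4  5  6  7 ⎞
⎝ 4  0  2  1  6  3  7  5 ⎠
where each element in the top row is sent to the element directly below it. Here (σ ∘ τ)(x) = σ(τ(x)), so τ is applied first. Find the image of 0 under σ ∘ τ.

1

(σ ∘ τ)(0) = σ(τ(0)). τ(0) = 4, then σ(4) = 1. So (σ ∘ τ)(0) = 1.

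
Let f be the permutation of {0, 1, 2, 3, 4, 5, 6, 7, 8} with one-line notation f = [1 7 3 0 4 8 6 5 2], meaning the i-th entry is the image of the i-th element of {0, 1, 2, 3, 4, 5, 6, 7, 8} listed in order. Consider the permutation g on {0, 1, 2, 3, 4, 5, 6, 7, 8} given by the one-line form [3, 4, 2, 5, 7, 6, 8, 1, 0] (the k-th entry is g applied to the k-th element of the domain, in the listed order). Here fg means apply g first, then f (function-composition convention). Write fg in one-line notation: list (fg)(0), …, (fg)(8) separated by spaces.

Chase each element through g then f: 0 → 3 → 0; 1 → 4 → 4; 2 → 2 → 3; 3 → 5 → 8; 4 → 7 → 5; 5 → 6 → 6; 6 → 8 → 2; 7 → 1 → 7; 8 → 0 → 1.
So fg in one-line form is 0 4 3 8 5 6 2 7 1.

0 4 3 8 5 6 2 7 1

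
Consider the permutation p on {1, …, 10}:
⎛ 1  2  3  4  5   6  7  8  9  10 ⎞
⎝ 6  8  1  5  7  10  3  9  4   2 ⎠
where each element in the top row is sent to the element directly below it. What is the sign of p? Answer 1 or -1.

In disjoint-cycle form the cycle lengths are 10.
A cycle is odd iff its length is even; p has 1 even-length cycle, so sgn(p) = (−1)^1 and p is odd.

-1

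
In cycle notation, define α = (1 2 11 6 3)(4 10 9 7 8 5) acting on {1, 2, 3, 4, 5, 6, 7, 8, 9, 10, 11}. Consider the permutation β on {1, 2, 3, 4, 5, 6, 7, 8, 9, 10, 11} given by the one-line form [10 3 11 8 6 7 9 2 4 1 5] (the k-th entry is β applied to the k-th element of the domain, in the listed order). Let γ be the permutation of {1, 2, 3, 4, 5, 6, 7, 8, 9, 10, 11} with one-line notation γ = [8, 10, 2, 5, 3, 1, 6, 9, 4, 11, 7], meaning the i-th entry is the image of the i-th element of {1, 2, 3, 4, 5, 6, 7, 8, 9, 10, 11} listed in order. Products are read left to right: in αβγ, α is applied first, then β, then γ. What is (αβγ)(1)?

(αβγ)(1) = γ(β(α(1))). α(1) = 2, then β(2) = 3, then γ(3) = 2, so the result is 2.

2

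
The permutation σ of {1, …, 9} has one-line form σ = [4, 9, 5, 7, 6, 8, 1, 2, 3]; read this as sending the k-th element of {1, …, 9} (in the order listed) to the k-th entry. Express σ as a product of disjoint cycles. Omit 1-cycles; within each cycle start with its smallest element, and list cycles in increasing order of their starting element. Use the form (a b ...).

(1 4 7)(2 9 3 5 6 8)

Start at 1 and follow images: 1 → 4 → 7 → 1, giving the cycle (1 4 7).
Repeating from the next unused element and collecting all non-trivial cycles gives (1 4 7)(2 9 3 5 6 8).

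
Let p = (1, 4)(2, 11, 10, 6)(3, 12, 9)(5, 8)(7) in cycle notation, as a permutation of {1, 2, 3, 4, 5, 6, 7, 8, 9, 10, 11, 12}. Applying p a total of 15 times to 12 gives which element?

12 lies in the 3-cycle (3, 12, 9).
On a 3-cycle, p^3 is the identity, so p^15 = p^0 there (15 ≡ 0 mod 3).
So p^15(12) = 12.

12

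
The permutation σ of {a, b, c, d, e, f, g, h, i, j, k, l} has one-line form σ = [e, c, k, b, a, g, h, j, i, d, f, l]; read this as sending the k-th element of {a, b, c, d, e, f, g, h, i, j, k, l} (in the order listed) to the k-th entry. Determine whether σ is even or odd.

In disjoint-cycle form the cycle lengths are 8, 2, 1, 1.
A cycle of length ℓ contributes ℓ−1 transpositions, so σ is a product of 7 + 1 = 8 transpositions — even.

even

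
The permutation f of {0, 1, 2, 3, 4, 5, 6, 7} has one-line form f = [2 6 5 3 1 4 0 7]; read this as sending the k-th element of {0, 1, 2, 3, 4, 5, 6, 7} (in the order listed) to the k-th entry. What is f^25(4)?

Tracing 4 → 1 → … returns to 4 after 6 steps, so 4 lies in a 6-cycle (0, 2, 5, 4, 1, 6).
Since the cycle has length 6, f^25 acts on it the same as f^1 (25 mod 6 = 1).
Stepping 1 place around the cycle: 4 → 1.

1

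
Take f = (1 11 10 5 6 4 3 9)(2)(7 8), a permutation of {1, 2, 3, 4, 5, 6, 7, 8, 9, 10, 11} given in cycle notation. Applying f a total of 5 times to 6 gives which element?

6 lies in the 8-cycle (1 11 10 5 6 4 3 9).
Advancing 5 steps from 6: 6 → 4 → 3 → 9 → 1 → 11.

11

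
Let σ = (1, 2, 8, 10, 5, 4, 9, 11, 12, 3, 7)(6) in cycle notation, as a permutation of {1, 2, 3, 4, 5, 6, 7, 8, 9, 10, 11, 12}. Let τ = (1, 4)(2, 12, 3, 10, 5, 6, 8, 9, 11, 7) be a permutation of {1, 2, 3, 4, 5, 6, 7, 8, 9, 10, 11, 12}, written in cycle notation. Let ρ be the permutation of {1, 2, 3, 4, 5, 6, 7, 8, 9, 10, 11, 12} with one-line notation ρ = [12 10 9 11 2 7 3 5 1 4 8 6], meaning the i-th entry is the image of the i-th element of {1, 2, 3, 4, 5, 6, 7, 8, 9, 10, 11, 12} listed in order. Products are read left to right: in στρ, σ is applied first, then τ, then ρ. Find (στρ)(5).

Apply the permutations in order: σ(5) = 4, then τ(4) = 1, then ρ(1) = 12. So (στρ)(5) = 12.

12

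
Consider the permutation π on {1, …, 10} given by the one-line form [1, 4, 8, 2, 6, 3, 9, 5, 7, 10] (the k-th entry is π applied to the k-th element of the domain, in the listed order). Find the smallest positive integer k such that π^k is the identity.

4

Writing π as disjoint cycles, the cycle lengths are 4, 2, 2, 1, 1.
The order is lcm(4, 2, 2) = 4.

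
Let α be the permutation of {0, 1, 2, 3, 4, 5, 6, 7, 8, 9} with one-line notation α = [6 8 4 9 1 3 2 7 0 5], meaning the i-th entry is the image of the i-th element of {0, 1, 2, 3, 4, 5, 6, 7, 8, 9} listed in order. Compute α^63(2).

8

Tracing 2 → 4 → … returns to 2 after 6 steps, so 2 lies in a 6-cycle (0 6 2 4 1 8).
Powers repeat with period 6 on this cycle, and 63 mod 6 = 3, so α^63(2) = α^3(2).
Stepping 3 places around the cycle: 2 → 4 → 1 → 8.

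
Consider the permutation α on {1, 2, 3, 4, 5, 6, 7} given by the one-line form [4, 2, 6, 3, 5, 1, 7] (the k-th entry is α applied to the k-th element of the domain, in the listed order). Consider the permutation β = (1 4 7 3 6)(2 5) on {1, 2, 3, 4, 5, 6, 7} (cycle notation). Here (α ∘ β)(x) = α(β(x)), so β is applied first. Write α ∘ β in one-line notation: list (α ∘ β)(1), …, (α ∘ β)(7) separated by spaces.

(α ∘ β)(x) = α(β(x)). Computing each image: α(β(1)) = α(4) = 3, α(β(2)) = α(5) = 5, α(β(3)) = α(6) = 1, α(β(4)) = α(7) = 7, α(β(5)) = α(2) = 2, α(β(6)) = α(1) = 4, α(β(7)) = α(3) = 6.
Hence α ∘ β = [3 5 1 7 2 4 6].

3 5 1 7 2 4 6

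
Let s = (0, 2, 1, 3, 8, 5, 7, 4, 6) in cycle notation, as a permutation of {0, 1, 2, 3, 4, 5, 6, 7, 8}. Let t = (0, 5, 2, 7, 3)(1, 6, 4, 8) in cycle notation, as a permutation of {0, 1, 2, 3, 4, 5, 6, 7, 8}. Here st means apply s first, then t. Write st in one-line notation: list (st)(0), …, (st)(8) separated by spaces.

7 0 6 1 4 3 5 8 2

(st)(x) = t(s(x)). Computing each image: t(s(0)) = t(2) = 7, t(s(1)) = t(3) = 0, t(s(2)) = t(1) = 6, t(s(3)) = t(8) = 1, t(s(4)) = t(6) = 4, t(s(5)) = t(7) = 3, t(s(6)) = t(0) = 5, t(s(7)) = t(4) = 8, t(s(8)) = t(5) = 2.
Hence st = [7 0 6 1 4 3 5 8 2].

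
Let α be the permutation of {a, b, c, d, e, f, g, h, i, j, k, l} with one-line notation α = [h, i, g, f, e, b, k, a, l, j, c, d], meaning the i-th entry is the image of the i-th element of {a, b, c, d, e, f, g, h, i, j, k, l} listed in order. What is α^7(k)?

Tracing k → c → … returns to k after 3 steps, so k lies in a 3-cycle (c, g, k).
Since the cycle has length 3, α^7 acts on it the same as α^1 (7 mod 3 = 1).
Stepping 1 place around the cycle: k → c.

c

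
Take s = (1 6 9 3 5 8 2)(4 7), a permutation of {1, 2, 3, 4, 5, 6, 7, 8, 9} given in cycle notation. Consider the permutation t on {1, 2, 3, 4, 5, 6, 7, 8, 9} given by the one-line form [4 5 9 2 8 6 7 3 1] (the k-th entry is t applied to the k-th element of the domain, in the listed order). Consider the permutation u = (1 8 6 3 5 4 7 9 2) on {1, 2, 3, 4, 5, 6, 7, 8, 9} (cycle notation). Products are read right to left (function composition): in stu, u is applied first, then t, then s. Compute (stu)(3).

2

(stu)(3) = s(t(u(3))). u(3) = 5, then t(5) = 8, then s(8) = 2, so the result is 2.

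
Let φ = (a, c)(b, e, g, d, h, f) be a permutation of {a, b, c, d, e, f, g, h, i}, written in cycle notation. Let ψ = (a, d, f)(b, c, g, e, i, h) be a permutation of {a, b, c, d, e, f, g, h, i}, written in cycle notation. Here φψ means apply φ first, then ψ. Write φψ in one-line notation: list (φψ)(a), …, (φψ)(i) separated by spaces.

(φψ)(x) = ψ(φ(x)). Computing each image: ψ(φ(a)) = ψ(c) = g, ψ(φ(b)) = ψ(e) = i, ψ(φ(c)) = ψ(a) = d, ψ(φ(d)) = ψ(h) = b, ψ(φ(e)) = ψ(g) = e, ψ(φ(f)) = ψ(b) = c, ψ(φ(g)) = ψ(d) = f, ψ(φ(h)) = ψ(f) = a, ψ(φ(i)) = ψ(i) = h.
Hence φψ = [g i d b e c f a h].

g i d b e c f a h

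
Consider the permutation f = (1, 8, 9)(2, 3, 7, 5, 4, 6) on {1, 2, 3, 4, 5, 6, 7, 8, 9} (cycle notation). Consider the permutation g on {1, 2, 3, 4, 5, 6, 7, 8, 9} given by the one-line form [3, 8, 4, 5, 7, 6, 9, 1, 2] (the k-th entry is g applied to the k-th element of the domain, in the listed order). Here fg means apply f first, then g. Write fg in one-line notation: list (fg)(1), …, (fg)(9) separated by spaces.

1 4 9 6 5 8 7 2 3

For each element, apply f then g: 1 → 8 → 1; 2 → 3 → 4; 3 → 7 → 9; 4 → 6 → 6; 5 → 4 → 5; 6 → 2 → 8; 7 → 5 → 7; 8 → 9 → 2; 9 → 1 → 3.
So fg in one-line form is 1 4 9 6 5 8 7 2 3.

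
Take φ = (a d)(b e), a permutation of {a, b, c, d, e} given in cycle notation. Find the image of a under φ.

d

In the cycle (a d), a is followed by d, so φ(a) = d.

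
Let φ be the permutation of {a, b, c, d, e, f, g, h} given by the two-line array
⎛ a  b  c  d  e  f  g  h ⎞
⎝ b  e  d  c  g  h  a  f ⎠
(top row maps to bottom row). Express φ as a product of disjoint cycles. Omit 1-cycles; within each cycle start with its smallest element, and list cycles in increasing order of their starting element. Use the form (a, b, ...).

Iterating φ from a gives a → b → e → g → a; that is the 4-cycle (a, b, e, g).
Repeating from the next unused element and collecting all non-trivial cycles gives (a, b, e, g)(c, d)(f, h).

(a, b, e, g)(c, d)(f, h)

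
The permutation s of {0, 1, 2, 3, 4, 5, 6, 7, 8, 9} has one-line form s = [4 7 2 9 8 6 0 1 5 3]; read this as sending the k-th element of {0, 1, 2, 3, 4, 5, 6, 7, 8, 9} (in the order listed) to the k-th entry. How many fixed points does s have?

The fixed points (elements with s(x) = x) are {2}, so there is 1.

1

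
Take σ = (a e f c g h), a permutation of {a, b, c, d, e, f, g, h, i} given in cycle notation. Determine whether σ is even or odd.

The cycle lengths are 6, 1, 1, 1.
A cycle of length ℓ contributes ℓ−1 transpositions, so σ is a product of 5 transpositions — odd.

odd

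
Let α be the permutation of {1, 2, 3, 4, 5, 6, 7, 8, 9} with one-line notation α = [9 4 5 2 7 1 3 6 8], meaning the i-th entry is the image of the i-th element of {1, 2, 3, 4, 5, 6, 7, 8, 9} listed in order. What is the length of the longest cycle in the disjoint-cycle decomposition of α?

4

Decomposing into disjoint cycles gives (1, 9, 8, 6)(2, 4)(3, 5, 7); the longest has length 4.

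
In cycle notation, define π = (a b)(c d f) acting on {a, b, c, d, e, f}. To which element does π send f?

f appears in (c d f); the next entry (wrapping around) is c.

c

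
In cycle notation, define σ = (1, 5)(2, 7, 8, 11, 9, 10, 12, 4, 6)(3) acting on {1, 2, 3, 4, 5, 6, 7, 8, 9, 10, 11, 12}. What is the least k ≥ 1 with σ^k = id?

18

The cycle type of σ is (9, 2, 1).
The order is lcm(9, 2) = 18.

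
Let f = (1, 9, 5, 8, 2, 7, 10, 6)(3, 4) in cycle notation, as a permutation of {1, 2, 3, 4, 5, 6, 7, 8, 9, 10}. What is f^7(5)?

5 lies in the 8-cycle (1, 9, 5, 8, 2, 7, 10, 6).
Advancing 7 steps from 5: 5 → 8 → 2 → 7 → 10 → 6 → 1 → 9.

9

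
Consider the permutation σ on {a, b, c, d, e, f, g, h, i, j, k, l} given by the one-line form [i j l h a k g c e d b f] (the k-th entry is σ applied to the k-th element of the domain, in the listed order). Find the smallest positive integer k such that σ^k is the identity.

The disjoint-cycle form of σ has cycle lengths 8, 3, 1.
The order of σ is the least common multiple of its cycle lengths: lcm(8, 3) = 24.

24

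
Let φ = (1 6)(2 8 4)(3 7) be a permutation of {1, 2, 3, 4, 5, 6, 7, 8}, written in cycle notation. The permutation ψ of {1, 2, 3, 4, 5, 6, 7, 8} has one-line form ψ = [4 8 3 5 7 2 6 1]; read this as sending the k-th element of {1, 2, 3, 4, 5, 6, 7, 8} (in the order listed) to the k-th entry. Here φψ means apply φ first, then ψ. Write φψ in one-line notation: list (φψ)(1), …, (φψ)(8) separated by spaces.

(φψ)(x) = ψ(φ(x)). Computing each image: ψ(φ(1)) = ψ(6) = 2, ψ(φ(2)) = ψ(8) = 1, ψ(φ(3)) = ψ(7) = 6, ψ(φ(4)) = ψ(2) = 8, ψ(φ(5)) = ψ(5) = 7, ψ(φ(6)) = ψ(1) = 4, ψ(φ(7)) = ψ(3) = 3, ψ(φ(8)) = ψ(4) = 5.
Hence φψ = [2 1 6 8 7 4 3 5].

2 1 6 8 7 4 3 5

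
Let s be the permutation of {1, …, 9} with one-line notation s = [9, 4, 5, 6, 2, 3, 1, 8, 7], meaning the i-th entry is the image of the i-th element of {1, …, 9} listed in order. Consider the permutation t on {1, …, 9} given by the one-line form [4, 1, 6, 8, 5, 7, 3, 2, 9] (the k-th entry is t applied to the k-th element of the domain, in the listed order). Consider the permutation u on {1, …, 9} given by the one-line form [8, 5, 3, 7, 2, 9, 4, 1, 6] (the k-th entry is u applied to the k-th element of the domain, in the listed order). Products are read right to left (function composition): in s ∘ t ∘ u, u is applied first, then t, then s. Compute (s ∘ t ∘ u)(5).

Apply the permutations in order: u(5) = 2, then t(2) = 1, then s(1) = 9. So (s ∘ t ∘ u)(5) = 9.

9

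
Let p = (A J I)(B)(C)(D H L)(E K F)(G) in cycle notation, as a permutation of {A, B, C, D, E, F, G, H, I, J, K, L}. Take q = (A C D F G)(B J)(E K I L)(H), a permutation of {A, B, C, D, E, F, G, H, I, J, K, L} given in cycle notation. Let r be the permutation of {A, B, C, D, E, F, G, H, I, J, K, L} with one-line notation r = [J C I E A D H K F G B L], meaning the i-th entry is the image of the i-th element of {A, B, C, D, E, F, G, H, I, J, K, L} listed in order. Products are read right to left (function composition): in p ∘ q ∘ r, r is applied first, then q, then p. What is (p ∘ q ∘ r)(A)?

B

Apply the permutations in order: r(A) = J, then q(J) = B, then p(B) = B. So (p ∘ q ∘ r)(A) = B.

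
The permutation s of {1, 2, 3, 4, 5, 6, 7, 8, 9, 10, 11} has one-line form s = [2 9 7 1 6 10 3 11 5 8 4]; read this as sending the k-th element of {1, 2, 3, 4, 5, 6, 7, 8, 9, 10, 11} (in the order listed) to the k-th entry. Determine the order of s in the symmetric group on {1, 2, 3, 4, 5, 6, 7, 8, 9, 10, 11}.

18

Writing s as disjoint cycles, the cycle lengths are 9, 2.
Since disjoint cycles commute, ord(s) = lcm(9, 2) = 18.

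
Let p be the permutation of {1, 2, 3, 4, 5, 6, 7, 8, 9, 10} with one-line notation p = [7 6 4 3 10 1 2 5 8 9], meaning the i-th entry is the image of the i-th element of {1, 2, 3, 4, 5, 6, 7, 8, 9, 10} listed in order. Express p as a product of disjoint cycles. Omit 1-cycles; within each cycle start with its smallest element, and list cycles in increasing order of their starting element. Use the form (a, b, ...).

(1, 7, 2, 6)(3, 4)(5, 10, 9, 8)

From 1: 1 → 7 → 2 → 6 → 1, closing the cycle (1, 7, 2, 6).
Continuing from each remaining unvisited element yields (1, 7, 2, 6)(3, 4)(5, 10, 9, 8).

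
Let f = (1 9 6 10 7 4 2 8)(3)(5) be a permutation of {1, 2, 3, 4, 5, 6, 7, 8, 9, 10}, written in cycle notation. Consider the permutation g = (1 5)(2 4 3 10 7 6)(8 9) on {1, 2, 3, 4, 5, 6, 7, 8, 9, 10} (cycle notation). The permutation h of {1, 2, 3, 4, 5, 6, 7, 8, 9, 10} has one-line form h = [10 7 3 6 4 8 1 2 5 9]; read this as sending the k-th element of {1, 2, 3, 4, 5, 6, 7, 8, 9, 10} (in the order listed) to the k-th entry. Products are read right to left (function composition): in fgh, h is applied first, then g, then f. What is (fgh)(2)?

10

(fgh)(2) = f(g(h(2))). h(2) = 7, then g(7) = 6, then f(6) = 10, so the result is 10.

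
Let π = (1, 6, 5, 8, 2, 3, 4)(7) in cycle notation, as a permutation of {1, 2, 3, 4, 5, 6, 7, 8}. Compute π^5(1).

3

1 lies in the 7-cycle (1, 6, 5, 8, 2, 3, 4).
Advancing 5 steps from 1: 1 → 6 → 5 → 8 → 2 → 3.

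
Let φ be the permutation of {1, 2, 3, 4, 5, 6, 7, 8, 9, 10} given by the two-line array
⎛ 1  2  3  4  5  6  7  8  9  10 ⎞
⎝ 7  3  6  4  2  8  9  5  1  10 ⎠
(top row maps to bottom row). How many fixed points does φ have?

The fixed points (elements with φ(x) = x) are {4, 10}, so there are 2.

2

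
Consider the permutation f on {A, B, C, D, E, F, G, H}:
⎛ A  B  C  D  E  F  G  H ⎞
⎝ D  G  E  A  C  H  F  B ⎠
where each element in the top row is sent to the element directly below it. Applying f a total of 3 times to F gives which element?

Tracing F → H → … returns to F after 4 steps, so F lies in a 4-cycle (B, G, F, H).
Stepping 3 places around the cycle: F → H → B → G.

G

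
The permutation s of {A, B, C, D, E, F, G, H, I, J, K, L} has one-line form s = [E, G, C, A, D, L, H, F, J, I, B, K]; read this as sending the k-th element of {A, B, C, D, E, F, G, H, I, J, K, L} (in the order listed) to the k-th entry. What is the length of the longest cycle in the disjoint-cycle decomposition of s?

6

Decomposing into disjoint cycles gives (A E D)(B G H F L K)(I J); the longest has length 6.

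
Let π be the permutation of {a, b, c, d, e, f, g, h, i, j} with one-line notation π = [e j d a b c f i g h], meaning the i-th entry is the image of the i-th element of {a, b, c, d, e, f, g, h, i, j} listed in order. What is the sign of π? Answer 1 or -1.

In disjoint-cycle form the cycle lengths are 10.
A cycle of length ℓ contributes ℓ−1 transpositions, so π is a product of 9 transpositions — odd.

-1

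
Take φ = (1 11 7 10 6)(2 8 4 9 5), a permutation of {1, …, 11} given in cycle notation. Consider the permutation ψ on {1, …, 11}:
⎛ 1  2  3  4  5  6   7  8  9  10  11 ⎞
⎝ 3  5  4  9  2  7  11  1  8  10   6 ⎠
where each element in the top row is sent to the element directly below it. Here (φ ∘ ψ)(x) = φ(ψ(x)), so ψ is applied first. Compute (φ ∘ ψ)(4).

(φ ∘ ψ)(4) = φ(ψ(4)). ψ(4) = 9, then φ(9) = 5. So (φ ∘ ψ)(4) = 5.

5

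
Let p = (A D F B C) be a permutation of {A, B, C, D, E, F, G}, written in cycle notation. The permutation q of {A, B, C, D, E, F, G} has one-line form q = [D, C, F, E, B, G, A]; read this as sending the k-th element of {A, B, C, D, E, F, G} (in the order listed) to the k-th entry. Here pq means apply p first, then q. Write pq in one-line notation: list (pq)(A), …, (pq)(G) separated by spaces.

E F D G B C A

(pq)(x) = q(p(x)). Computing each image: q(p(A)) = q(D) = E, q(p(B)) = q(C) = F, q(p(C)) = q(A) = D, q(p(D)) = q(F) = G, q(p(E)) = q(E) = B, q(p(F)) = q(B) = C, q(p(G)) = q(G) = A.
Hence pq = [E F D G B C A].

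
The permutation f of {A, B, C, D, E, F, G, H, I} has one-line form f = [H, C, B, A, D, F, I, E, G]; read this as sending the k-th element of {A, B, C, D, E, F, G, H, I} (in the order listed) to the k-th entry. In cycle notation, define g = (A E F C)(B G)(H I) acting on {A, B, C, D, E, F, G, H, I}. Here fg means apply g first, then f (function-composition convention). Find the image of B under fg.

I

g(B) = G, then f(G) = I; composing gives (fg)(B) = I.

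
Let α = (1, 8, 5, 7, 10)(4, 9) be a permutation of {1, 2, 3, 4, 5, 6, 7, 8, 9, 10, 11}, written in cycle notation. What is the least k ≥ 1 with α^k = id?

10

The cycle type of α is (5, 2, 1, 1, 1, 1).
The order is lcm(5, 2) = 10.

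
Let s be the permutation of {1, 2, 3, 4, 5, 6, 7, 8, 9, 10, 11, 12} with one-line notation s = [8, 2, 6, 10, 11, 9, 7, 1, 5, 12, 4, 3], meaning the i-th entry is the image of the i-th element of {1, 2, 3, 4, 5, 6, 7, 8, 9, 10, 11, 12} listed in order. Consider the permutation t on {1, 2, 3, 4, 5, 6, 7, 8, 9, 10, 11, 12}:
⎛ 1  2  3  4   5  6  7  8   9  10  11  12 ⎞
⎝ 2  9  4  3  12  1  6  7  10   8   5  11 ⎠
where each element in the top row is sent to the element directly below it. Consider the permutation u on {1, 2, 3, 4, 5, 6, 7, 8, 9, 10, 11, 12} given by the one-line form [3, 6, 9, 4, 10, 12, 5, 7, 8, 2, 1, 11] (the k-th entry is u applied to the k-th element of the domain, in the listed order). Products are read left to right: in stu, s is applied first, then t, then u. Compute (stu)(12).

(stu)(12) = u(t(s(12))). s(12) = 3, then t(3) = 4, then u(4) = 4, so the result is 4.

4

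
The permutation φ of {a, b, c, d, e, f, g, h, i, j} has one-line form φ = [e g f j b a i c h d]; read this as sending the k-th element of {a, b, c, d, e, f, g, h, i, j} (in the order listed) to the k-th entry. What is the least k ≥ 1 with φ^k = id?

The disjoint-cycle form of φ has cycle lengths 8, 2.
The order of φ is the least common multiple of its cycle lengths: lcm(8, 2) = 8.

8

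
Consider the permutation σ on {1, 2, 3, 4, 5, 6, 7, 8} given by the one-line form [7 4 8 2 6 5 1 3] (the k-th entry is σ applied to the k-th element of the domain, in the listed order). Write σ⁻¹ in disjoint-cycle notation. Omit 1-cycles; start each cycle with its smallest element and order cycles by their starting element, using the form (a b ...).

(1 7)(2 4)(3 8)(5 6)

First write σ in disjoint cycles: (1 7)(2 4)(3 8)(5 6).
Reversing each cycle (and rotating so the smallest element leads) gives σ⁻¹ = (1 7)(2 4)(3 8)(5 6).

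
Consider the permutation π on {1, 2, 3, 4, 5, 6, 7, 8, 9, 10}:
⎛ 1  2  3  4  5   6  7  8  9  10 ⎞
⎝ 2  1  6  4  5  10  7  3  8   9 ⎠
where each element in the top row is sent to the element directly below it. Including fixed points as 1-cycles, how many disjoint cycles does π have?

5

The cycle decomposition is (1, 2)(3, 6, 10, 9, 8)(4)(5)(7), which has 5 cycles (counting 1-cycles).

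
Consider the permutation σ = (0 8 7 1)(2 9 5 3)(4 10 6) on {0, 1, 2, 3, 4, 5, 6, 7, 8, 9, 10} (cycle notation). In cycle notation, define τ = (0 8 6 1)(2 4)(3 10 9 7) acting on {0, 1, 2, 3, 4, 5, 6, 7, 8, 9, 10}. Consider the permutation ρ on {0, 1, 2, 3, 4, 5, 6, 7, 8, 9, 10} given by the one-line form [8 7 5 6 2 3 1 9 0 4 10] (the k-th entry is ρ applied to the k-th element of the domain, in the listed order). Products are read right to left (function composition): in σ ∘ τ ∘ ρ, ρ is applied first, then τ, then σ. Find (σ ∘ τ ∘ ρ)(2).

Apply the permutations in order: ρ(2) = 5, then τ(5) = 5, then σ(5) = 3. So (σ ∘ τ ∘ ρ)(2) = 3.

3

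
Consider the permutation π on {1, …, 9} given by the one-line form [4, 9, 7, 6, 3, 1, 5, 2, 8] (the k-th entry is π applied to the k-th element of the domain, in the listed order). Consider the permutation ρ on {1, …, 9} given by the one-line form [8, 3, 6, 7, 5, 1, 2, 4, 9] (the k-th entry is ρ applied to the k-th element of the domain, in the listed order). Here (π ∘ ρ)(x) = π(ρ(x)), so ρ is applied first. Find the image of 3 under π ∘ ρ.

(π ∘ ρ)(3) = π(ρ(3)). ρ(3) = 6, then π(6) = 1. So (π ∘ ρ)(3) = 1.

1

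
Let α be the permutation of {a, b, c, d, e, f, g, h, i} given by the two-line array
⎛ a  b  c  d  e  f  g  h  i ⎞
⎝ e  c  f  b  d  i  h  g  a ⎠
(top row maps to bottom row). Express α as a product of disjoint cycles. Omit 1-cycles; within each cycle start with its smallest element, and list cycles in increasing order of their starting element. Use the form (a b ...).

Iterating α from a gives a → e → d → b → c → f → i → a; that is the 7-cycle (a e d b c f i).
Repeating from the next unused element and collecting all non-trivial cycles gives (a e d b c f i)(g h).

(a e d b c f i)(g h)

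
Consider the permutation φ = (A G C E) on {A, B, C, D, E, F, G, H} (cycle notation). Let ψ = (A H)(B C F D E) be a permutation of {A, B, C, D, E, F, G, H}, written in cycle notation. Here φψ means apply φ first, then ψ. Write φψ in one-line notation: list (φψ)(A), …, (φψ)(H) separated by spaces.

G C B E H D F A

Chase each element through φ then ψ: A → G → G; B → B → C; C → E → B; D → D → E; E → A → H; F → F → D; G → C → F; H → H → A.
Collecting the images, φψ = [G C B E H D F A].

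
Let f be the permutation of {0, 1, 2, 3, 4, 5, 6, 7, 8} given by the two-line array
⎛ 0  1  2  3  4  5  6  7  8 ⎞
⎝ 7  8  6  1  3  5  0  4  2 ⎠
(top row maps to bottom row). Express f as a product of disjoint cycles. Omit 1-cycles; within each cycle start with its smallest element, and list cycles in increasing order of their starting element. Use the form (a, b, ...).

(0, 7, 4, 3, 1, 8, 2, 6)

Start at 0 and follow images: 0 → 7 → 4 → 3 → 1 → 8 → 2 → 6 → 0, giving the cycle (0, 7, 4, 3, 1, 8, 2, 6).
Continuing from each remaining unvisited element yields (0, 7, 4, 3, 1, 8, 2, 6).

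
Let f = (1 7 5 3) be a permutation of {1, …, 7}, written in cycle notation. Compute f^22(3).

3 lies in the 4-cycle (1 7 5 3).
Powers repeat with period 4 on this cycle, and 22 mod 4 = 2, so f^22(3) = f^2(3).
Stepping 2 places around the cycle: 3 → 1 → 7.

7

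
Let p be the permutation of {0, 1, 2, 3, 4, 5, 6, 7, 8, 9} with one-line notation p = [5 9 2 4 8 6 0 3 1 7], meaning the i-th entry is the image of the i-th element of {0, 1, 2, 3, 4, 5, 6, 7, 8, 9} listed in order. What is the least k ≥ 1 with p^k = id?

Decomposing into disjoint cycles gives cycle lengths 6, 3, 1.
The order is lcm(6, 3) = 6.

6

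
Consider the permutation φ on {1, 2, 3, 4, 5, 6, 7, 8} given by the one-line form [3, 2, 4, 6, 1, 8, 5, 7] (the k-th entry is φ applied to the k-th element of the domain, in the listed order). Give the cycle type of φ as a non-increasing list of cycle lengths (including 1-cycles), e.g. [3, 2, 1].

[7, 1]

The disjoint cycles are (1, 3, 4, 6, 8, 7, 5)(2), with lengths 7, 1 in non-increasing order.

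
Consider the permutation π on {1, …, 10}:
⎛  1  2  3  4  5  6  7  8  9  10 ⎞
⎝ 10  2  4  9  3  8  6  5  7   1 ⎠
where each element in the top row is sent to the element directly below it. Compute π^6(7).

9

Tracing 7 → 6 → … returns to 7 after 7 steps, so 7 lies in a 7-cycle (3 4 9 7 6 8 5).
Stepping 6 places around the cycle: 7 → 6 → 8 → 5 → 3 → 4 → 9.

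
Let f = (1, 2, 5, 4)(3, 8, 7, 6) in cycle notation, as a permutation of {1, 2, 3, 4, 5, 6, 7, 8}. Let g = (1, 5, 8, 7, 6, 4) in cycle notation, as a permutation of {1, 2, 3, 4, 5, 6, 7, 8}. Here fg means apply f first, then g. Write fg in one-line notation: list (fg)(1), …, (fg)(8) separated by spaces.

For each element, apply f then g: 1 → 2 → 2; 2 → 5 → 8; 3 → 8 → 7; 4 → 1 → 5; 5 → 4 → 1; 6 → 3 → 3; 7 → 6 → 4; 8 → 7 → 6.
So fg in one-line form is 2 8 7 5 1 3 4 6.

2 8 7 5 1 3 4 6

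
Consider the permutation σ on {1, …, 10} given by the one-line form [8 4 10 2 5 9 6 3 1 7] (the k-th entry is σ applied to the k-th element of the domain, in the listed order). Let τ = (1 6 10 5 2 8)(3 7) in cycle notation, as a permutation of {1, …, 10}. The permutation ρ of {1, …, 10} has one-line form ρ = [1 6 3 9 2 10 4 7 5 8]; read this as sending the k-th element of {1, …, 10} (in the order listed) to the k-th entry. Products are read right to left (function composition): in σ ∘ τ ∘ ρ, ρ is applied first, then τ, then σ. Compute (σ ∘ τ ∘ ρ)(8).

(σ ∘ τ ∘ ρ)(8) = σ(τ(ρ(8))). ρ(8) = 7, then τ(7) = 3, then σ(3) = 10, so the result is 10.

10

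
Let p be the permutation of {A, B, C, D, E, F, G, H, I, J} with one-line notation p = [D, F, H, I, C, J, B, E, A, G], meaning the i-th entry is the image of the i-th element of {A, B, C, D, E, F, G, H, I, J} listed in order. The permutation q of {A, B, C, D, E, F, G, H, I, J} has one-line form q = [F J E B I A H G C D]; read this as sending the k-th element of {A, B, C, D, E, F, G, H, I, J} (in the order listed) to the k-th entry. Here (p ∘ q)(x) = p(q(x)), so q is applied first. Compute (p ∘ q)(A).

q(A) = F, then p(F) = J; composing gives (p ∘ q)(A) = J.

J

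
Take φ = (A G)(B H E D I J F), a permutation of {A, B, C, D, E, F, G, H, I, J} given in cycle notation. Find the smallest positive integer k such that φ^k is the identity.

14

The disjoint cycles have lengths 7, 2, 1.
The order is lcm(7, 2) = 14.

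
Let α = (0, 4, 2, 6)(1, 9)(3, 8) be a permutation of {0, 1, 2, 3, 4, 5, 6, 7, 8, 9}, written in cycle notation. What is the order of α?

The disjoint cycles have lengths 4, 2, 2, 1, 1.
Since disjoint cycles commute, ord(α) = lcm(4, 2, 2) = 4.

4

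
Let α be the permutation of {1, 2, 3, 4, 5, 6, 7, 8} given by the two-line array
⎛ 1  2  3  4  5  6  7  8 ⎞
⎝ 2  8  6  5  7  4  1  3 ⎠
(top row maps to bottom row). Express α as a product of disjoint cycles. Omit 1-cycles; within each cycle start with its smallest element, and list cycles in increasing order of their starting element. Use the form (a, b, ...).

Iterating α from 1 gives 1 → 2 → 8 → 3 → 6 → 4 → 5 → 7 → 1; that is the 8-cycle (1, 2, 8, 3, 6, 4, 5, 7).
Repeating from the next unused element and collecting all non-trivial cycles gives (1, 2, 8, 3, 6, 4, 5, 7).

(1, 2, 8, 3, 6, 4, 5, 7)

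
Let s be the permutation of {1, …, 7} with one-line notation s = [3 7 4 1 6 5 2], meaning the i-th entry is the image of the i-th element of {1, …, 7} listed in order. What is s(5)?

5 is element number 5 of the domain, and entry number 5 of the one-line form is 6, so s(5) = 6.

6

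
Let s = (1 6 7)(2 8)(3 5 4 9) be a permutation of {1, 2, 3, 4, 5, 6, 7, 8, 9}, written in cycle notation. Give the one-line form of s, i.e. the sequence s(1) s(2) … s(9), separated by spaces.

6 8 5 9 4 7 1 2 3

Reading each image from the cycles: 1↦6, 2↦8, 3↦5, 4↦9, 5↦4, 6↦7, 7↦1, 8↦2, 9↦3.
Listing these in domain order gives 6 8 5 9 4 7 1 2 3.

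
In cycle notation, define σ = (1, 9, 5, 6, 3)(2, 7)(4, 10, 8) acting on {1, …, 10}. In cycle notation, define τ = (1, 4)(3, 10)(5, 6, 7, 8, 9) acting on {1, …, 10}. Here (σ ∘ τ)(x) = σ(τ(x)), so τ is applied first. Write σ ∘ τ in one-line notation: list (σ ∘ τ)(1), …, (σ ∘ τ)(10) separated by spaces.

10 7 8 9 3 2 4 5 6 1

Chase each element through τ then σ: 1 → 4 → 10; 2 → 2 → 7; 3 → 10 → 8; 4 → 1 → 9; 5 → 6 → 3; 6 → 7 → 2; 7 → 8 → 4; 8 → 9 → 5; 9 → 5 → 6; 10 → 3 → 1.
So σ ∘ τ in one-line form is 10 7 8 9 3 2 4 5 6 1.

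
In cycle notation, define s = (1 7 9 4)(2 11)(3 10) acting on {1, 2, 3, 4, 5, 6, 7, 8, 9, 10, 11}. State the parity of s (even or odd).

The cycle lengths are 4, 2, 2, 1, 1, 1.
A cycle of length ℓ contributes ℓ−1 transpositions, so s is a product of 3 + 1 + 1 = 5 transpositions — odd.

odd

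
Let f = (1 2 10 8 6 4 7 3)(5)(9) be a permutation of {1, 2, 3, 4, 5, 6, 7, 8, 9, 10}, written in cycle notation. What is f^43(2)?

2 lies in the 8-cycle (1 2 10 8 6 4 7 3).
Since the cycle has length 8, f^43 acts on it the same as f^3 (43 mod 8 = 3).
Stepping 3 places around the cycle: 2 → 10 → 8 → 6.

6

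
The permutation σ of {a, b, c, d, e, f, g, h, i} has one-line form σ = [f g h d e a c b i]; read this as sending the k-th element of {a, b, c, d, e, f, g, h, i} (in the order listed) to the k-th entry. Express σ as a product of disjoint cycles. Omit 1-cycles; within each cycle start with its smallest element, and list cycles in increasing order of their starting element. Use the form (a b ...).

(a f)(b g c h)

Iterating σ from a gives a → f → a; that is the 2-cycle (a f).
Continuing from each remaining unvisited element yields (a f)(b g c h).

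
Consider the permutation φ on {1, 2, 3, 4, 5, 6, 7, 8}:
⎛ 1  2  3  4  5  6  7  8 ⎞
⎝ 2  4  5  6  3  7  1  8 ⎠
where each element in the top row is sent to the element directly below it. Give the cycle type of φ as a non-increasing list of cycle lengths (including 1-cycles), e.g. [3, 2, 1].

[5, 2, 1]

The disjoint cycles are (1 2 4 6 7)(3 5)(8), with lengths 5, 2, 1 in non-increasing order.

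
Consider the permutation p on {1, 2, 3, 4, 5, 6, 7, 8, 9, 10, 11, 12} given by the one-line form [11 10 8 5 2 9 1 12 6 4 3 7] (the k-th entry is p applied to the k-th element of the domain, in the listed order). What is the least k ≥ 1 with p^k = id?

Writing p as disjoint cycles, the cycle lengths are 6, 4, 2.
The order of p is the least common multiple of its cycle lengths: lcm(6, 4, 2) = 12.

12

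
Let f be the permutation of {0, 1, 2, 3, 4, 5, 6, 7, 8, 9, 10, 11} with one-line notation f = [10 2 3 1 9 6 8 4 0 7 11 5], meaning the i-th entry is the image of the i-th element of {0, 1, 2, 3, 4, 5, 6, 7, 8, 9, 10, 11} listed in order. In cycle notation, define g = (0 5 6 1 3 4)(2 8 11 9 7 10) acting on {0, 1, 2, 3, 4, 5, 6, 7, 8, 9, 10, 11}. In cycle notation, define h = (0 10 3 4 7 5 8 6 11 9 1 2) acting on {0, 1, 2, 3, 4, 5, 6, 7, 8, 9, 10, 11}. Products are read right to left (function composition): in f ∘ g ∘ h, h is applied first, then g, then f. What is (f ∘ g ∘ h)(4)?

11

Chase 4: h(4) = 7; g(7) = 10; f(10) = 11. Hence (f ∘ g ∘ h)(4) = 11.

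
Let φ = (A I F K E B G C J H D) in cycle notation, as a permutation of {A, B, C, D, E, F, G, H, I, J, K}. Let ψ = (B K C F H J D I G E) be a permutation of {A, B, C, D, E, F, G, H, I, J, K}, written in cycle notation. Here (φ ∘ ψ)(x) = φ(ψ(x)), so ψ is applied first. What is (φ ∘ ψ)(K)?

First apply ψ: ψ(K) = C, then φ(C) = J. Thus (φ ∘ ψ)(K) = J.

J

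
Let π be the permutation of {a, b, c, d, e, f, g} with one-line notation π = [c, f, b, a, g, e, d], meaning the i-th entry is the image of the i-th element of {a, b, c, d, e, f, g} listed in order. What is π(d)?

d is element number 4 of the domain, and entry number 4 of the one-line form is a, so π(d) = a.

a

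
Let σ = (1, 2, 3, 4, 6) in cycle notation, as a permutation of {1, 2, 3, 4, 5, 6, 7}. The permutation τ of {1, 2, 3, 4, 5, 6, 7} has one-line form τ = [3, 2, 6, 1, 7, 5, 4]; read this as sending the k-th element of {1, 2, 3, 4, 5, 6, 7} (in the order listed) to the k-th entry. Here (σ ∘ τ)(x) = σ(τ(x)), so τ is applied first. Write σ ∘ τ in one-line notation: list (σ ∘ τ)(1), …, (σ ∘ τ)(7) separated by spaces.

Chase each element through τ then σ: 1 → 3 → 4; 2 → 2 → 3; 3 → 6 → 1; 4 → 1 → 2; 5 → 7 → 7; 6 → 5 → 5; 7 → 4 → 6.
Collecting the images, σ ∘ τ = [4 3 1 2 7 5 6].

4 3 1 2 7 5 6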